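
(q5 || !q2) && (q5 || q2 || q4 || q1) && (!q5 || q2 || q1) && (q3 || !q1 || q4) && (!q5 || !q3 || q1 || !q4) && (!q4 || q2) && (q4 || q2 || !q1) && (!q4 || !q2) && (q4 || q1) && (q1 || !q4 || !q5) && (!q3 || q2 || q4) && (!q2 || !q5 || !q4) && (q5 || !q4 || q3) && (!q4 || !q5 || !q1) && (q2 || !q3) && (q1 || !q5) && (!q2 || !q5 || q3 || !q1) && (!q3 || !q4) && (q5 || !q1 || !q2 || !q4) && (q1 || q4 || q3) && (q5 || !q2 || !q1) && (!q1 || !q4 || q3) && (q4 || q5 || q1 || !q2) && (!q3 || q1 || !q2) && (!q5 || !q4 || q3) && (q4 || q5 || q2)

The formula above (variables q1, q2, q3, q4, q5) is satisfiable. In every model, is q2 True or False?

True

Suppose q2 = false.
The clause (!q4) is unit, so q4 = false.
The clause (!q1) is unit, so q1 = false.
Now (q1) is unsatisfied and unit — conflict.
So every satisfying assignment has q2 = True.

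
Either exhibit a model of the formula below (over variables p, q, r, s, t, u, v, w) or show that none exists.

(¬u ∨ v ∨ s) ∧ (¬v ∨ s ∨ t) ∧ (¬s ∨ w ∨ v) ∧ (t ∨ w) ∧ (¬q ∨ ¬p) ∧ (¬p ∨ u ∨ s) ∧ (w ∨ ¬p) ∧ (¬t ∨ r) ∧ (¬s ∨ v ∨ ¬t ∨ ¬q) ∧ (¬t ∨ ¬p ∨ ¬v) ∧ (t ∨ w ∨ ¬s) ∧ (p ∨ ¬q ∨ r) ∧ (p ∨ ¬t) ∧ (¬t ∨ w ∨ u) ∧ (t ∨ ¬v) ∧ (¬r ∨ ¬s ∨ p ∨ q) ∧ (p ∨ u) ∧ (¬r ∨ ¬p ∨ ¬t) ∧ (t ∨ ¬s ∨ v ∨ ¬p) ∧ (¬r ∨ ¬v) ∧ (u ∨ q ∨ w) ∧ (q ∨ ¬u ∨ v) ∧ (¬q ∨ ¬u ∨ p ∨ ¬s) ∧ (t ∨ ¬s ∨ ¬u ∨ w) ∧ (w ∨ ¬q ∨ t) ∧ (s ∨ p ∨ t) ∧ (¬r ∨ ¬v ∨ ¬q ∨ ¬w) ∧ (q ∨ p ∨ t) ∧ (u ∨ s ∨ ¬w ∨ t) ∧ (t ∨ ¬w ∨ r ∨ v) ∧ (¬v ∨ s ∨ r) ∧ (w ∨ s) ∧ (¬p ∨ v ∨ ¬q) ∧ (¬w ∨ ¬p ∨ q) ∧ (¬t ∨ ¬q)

UNSATISFIABLE

Branch on t: set t = True.
Unit clause (r) forces r = True.
Unit clause (p) forces p = True.
But (¬p) is also a unit clause — contradiction.
Backtrack on t: now try t = False.
Unit clause (w) forces w = True.
Unit clause (¬v) forces v = False.
Unit clause (r) forces r = True.
Branch on u: set u = False.
Unit clause (p) forces p = True.
Unit clause (¬q) forces q = False.
But (q) is also a unit clause — contradiction.
Backtrack on u: now try u = True.
Unit clause (s) forces s = True.
Unit clause (¬p) forces p = False.
Unit clause (q) forces q = True.
But (¬q) is also a unit clause — contradiction.
Either choice for u ends in contradiction.
Either choice for t ends in contradiction.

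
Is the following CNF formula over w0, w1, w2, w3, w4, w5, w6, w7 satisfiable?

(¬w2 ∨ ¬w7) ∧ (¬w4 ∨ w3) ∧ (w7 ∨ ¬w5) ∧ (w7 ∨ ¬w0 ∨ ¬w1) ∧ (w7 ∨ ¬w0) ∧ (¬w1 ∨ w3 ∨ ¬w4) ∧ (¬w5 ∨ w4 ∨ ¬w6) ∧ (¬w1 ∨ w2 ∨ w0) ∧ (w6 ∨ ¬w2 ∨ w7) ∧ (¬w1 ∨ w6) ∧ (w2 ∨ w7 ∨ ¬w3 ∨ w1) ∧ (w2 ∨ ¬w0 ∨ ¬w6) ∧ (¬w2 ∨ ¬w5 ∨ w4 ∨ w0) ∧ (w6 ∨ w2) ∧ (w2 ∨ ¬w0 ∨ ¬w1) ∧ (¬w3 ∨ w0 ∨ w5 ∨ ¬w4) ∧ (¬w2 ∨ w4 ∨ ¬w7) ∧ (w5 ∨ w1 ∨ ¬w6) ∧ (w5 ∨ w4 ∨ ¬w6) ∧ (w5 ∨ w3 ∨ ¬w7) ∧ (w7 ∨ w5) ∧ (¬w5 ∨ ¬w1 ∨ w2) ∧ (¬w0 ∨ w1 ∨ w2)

Branch on w2: set w2 = False.
Unit clause (w6) forces w6 = True.
Unit clause (¬w0) forces w0 = False.
Unit clause (¬w1) forces w1 = False.
Unit clause (w5) forces w5 = True.
Unit clause (w7) forces w7 = True.
Unit clause (w4) forces w4 = True.
Unit clause (w3) forces w3 = True.
All clauses are satisfied.
A satisfying assignment: w0 ↦ False, w1 ↦ False, w2 ↦ False, w3 ↦ True, w4 ↦ True, w5 ↦ True, w6 ↦ True, w7 ↦ True.

Yes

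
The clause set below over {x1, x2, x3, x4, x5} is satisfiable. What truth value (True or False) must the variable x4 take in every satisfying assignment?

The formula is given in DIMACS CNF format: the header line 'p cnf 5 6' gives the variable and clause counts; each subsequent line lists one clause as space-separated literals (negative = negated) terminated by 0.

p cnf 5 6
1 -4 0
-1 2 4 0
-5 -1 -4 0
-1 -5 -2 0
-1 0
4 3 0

Suppose x4 = True.
The clause (x1) is unit, so x1 = True.
Now (¬x1) is unsatisfied and unit — conflict.
So every satisfying assignment has x4 = False.

False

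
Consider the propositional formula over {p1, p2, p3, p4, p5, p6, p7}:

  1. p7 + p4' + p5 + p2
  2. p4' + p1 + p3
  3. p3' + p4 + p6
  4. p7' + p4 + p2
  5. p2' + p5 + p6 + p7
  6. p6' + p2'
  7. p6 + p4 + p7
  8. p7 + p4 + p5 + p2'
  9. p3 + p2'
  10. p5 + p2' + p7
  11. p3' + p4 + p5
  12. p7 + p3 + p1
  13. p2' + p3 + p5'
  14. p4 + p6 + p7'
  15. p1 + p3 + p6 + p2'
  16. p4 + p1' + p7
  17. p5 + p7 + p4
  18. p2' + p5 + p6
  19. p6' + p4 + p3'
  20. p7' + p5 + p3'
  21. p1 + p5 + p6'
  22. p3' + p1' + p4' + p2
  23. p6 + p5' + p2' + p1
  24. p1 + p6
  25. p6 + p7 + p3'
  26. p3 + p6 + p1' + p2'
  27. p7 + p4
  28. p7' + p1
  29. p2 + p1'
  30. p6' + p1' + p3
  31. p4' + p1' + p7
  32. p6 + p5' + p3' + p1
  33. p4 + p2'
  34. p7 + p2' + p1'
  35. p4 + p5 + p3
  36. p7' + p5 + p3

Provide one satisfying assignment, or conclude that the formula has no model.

p1 ↦ 1, p2 ↦ 1, p3 ↦ 1, p4 ↦ 1, p5 ↦ 1, p6 ↦ 0, p7 ↦ 1

Suppose p6 = 0.
The clause (p1) is unit, so p1 = 1.
The clause (p2) is unit, so p2 = 1.
The clause (p3) is unit, so p3 = 1.
The clause (p4) is unit, so p4 = 1.
The clause (p5) is unit, so p5 = 1.
The clause (p7) is unit, so p7 = 1.
All clauses are satisfied.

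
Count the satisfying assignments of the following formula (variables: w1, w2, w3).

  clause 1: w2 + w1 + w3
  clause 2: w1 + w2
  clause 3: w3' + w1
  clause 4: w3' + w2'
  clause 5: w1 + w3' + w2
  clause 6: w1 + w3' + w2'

4

There are 2^3 = 8 truth assignments over (w1, w2, w3).
Split on w2. With w2 = 1, the clauses containing w2 are satisfied and w2' drops from the rest; 2 of the 2^2 = 4 assignments to the other variables satisfy what remains.
With w2 = 0, by the same count on the reduced clause set, 2 assignments work.
(One model: w1=F, w2=T, w3=F.)
Total: 2 + 2 = 4.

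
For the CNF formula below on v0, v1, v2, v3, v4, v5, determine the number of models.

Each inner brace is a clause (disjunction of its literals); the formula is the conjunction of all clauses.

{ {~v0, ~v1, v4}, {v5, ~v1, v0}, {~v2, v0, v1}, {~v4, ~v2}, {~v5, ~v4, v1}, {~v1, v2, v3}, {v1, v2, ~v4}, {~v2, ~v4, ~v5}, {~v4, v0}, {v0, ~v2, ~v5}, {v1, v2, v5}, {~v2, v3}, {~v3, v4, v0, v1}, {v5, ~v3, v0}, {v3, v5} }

8

There are 2^6 = 64 truth assignments over (v0, v1, v2, v3, v4, v5).
Split on v0. With v0 = 1, the clauses containing v0 are satisfied and ~v0 drops from the rest; 6 of the 2^5 = 32 assignments to the other variables satisfy what remains.
With v0 = 0, by the same count on the reduced clause set, 2 assignments work.
Total: 6 + 2 = 8.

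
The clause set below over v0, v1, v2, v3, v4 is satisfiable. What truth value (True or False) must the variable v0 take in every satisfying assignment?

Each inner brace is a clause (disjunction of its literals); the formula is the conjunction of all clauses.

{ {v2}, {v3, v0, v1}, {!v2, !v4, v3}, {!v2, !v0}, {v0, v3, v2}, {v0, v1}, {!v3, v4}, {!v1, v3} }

Suppose v0 = true.
(v2) alone gives v2 = true.
But (!v2) is also a unit clause — contradiction.
So every satisfying assignment has v0 = False.

False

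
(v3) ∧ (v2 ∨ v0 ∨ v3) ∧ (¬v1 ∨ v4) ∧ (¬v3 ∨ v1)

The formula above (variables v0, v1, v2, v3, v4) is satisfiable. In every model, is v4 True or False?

True

Suppose v4 = False.
The clause (v3) is unit, so v3 = True.
The clause (¬v1) is unit, so v1 = False.
Now (v1) is unsatisfied and unit — conflict.
So every satisfying assignment has v4 = True.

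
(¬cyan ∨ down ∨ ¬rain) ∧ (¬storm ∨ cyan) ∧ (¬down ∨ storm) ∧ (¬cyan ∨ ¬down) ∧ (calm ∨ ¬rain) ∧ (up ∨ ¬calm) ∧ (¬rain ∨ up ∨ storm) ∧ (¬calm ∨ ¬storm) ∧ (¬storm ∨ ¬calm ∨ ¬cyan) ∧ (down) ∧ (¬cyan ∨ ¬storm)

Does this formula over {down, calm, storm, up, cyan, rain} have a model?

Unsatisfiable

Unit clause (down) forces down = True.
Unit clause (storm) forces storm = True.
Unit clause (cyan) forces cyan = True.
But (¬cyan) is also a unit clause — contradiction.
No assignment satisfies every clause.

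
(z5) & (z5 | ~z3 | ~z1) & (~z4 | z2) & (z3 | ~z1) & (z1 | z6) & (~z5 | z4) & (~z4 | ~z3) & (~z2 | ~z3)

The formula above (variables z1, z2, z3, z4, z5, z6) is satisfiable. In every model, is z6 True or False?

True

Suppose z6 = 0.
(z5) alone gives z5 = 1.
(z1) alone gives z1 = 1.
(z3) alone gives z3 = 1.
(z4) alone gives z4 = 1.
Now (~z4) is unsatisfied and unit — conflict.
So every satisfying assignment has z6 = True.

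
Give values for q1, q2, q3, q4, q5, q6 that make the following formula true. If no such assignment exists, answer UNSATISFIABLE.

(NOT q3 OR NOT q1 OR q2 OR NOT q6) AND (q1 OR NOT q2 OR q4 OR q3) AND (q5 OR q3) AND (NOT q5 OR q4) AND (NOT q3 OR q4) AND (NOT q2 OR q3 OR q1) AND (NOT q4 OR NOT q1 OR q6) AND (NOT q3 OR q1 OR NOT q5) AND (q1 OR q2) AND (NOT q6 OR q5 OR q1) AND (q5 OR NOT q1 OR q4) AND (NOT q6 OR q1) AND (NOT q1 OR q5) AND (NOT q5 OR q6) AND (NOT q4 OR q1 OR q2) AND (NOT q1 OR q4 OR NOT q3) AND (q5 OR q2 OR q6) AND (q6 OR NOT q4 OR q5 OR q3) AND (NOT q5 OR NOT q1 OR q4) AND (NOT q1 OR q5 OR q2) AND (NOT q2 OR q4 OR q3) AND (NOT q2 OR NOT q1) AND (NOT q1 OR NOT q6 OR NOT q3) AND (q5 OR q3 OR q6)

Suppose q5 = false.
(q3) alone gives q3 = true.
(q4) alone gives q4 = true.
(NOT q1) alone gives q1 = false.
(q2) alone gives q2 = true.
(NOT q6) alone gives q6 = false.
All clauses are satisfied.

q1: false, q2: true, q3: true, q4: true, q5: false, q6: false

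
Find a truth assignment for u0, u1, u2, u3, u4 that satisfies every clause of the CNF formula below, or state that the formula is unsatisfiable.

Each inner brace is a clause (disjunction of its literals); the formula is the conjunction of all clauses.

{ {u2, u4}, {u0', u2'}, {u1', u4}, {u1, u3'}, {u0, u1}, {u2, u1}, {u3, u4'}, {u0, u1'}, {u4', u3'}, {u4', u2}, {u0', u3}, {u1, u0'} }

UNSATISFIABLE

Suppose u2 = 1.
(u0') alone gives u0 = 0.
(u1) alone gives u1 = 1.
But (u1') is also a unit clause — contradiction.
So u2 must be the other value — set u2 = 0.
(u4) alone gives u4 = 1.
But (u4') is also a unit clause — contradiction.
Both values of u2 lead to a conflict.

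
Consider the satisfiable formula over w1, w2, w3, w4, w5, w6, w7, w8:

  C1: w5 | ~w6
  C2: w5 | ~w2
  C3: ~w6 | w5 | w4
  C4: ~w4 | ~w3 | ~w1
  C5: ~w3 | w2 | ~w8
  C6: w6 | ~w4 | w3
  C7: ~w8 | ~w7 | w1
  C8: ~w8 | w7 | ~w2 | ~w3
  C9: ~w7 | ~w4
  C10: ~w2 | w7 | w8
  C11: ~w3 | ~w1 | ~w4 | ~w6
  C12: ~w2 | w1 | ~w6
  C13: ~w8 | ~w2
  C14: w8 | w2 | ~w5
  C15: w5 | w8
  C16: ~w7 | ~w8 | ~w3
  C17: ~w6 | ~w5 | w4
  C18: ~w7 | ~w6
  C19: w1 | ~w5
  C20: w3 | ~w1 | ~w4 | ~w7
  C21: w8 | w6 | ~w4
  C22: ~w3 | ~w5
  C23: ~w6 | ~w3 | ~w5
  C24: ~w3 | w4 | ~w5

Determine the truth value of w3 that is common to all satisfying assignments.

Suppose w3 = 1.
From the singleton clause (~w5), w5 = 0.
From the singleton clause (~w6), w6 = 0.
From the singleton clause (~w2), w2 = 0.
From the singleton clause (~w8), w8 = 0.
But (w8) is also a unit clause — contradiction.
So every satisfying assignment has w3 = False.

False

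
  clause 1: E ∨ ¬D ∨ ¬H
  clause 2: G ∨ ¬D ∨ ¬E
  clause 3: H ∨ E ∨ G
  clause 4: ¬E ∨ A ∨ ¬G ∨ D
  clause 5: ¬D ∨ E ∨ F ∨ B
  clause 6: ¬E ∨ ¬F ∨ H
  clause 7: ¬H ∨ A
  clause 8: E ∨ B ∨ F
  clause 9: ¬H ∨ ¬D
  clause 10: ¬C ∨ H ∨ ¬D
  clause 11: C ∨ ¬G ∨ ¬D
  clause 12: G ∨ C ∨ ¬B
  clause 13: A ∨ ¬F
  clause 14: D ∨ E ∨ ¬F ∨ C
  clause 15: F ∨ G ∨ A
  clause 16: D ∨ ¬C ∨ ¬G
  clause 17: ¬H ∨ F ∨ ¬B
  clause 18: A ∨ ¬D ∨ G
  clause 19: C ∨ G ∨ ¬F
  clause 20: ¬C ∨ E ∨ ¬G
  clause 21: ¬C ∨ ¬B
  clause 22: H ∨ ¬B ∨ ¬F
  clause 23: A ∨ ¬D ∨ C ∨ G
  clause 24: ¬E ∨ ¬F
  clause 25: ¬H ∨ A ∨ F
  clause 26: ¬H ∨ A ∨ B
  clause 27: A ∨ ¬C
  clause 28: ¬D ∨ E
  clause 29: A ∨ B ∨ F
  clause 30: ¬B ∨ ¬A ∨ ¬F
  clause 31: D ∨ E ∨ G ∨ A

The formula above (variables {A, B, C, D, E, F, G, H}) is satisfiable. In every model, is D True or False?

False

Suppose D = True.
The clause (¬H) is unit, so H = False.
The clause (¬C) is unit, so C = False.
The clause (¬G) is unit, so G = False.
The clause (¬E) is unit, so E = False.
But (E) is also a unit clause — contradiction.
So every satisfying assignment has D = False.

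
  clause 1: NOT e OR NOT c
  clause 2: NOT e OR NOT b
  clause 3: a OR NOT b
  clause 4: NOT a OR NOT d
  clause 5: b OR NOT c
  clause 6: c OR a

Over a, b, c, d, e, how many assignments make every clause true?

4

There are 2^5 = 32 truth assignments over (a, b, c, d, e).
Split on b. With b = true, the clauses containing b are satisfied and NOT b drops from the rest; 2 of the 2^4 = 16 assignments to the other variables satisfy what remains.
With b = false, by the same count on the reduced clause set, 2 assignments work.
Total: 2 + 2 = 4.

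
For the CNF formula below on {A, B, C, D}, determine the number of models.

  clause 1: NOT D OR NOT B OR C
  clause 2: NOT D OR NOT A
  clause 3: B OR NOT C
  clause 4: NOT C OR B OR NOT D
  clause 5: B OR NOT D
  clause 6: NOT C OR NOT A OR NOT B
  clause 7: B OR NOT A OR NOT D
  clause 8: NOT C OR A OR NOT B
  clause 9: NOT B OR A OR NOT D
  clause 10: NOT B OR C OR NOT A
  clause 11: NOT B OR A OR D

2

There are 2^4 = 16 truth assignments over (A, B, C, D).
Check each against the 11 clauses (columns in the order A, B, C, D):
  F F F F  ✓ satisfies all
  F F F T  ✗ fails (B OR NOT D)
  F F T F  ✗ fails (B OR NOT C)
  F F T T  ✗ fails (B OR NOT C)
  F T F F  ✗ fails (NOT B OR A OR D)
  F T F T  ✗ fails (NOT D OR NOT B OR C)
  F T T F  ✗ fails (NOT C OR A OR NOT B)
  F T T T  ✗ fails (NOT C OR A OR NOT B)
  T F F F  ✓ satisfies all
  T F F T  ✗ fails (NOT D OR NOT A)
  T F T F  ✗ fails (B OR NOT C)
  T F T T  ✗ fails (NOT D OR NOT A)
  T T F F  ✗ fails (NOT B OR C OR NOT A)
  T T F T  ✗ fails (NOT D OR NOT B OR C)
  T T T F  ✗ fails (NOT C OR NOT A OR NOT B)
  T T T T  ✗ fails (NOT D OR NOT A)
2 of the 16 rows are models.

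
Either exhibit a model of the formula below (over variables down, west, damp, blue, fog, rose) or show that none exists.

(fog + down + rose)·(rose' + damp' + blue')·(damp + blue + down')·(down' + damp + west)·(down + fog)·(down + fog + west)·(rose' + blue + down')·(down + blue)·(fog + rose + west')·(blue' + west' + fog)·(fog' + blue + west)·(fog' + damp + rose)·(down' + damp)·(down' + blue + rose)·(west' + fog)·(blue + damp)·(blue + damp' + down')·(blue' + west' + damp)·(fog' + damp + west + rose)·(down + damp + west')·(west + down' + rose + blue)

down=0, west=0, damp=1, blue=1, fog=1, rose=0

Try down = 0.
From the singleton clause (fog), fog = 1.
From the singleton clause (blue), blue = 1.
Try rose = 0.
From the singleton clause (damp), damp = 1.
Every clause is now satisfied; west is unconstrained.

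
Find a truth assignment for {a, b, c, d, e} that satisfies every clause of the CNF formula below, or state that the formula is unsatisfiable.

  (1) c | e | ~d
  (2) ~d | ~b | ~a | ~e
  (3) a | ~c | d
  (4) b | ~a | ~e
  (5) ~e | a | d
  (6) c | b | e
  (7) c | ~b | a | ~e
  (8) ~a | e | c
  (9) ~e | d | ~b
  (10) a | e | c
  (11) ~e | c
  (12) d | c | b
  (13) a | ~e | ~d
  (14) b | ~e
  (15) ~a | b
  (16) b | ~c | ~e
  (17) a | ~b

Suppose e = 0.
Suppose c = 1.
Suppose a = 0.
The clause (d) is unit, so d = 1.
The clause (~b) is unit, so b = 0.
This assignment satisfies each clause.

a: 0, b: 0, c: 1, d: 1, e: 0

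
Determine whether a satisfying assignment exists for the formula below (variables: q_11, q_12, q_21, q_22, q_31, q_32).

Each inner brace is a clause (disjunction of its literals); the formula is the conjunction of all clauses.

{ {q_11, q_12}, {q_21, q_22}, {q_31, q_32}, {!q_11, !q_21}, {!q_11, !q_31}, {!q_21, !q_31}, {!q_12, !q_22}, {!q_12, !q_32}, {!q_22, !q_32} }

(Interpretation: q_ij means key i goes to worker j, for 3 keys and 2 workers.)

Unsatisfiable

Suppose q_11 = true.
The clause (!q_21) is unit, so q_21 = false.
The clause (q_22) is unit, so q_22 = true.
The clause (!q_31) is unit, so q_31 = false.
The clause (q_32) is unit, so q_32 = true.
But (!q_32) is also a unit clause — contradiction.
That branch fails; take q_11 = false instead.
The clause (q_12) is unit, so q_12 = true.
The clause (!q_22) is unit, so q_22 = false.
The clause (q_21) is unit, so q_21 = true.
The clause (!q_31) is unit, so q_31 = false.
The clause (q_32) is unit, so q_32 = true.
But (!q_32) is also a unit clause — contradiction.
Either choice for q_11 ends in contradiction.
No assignment satisfies every clause.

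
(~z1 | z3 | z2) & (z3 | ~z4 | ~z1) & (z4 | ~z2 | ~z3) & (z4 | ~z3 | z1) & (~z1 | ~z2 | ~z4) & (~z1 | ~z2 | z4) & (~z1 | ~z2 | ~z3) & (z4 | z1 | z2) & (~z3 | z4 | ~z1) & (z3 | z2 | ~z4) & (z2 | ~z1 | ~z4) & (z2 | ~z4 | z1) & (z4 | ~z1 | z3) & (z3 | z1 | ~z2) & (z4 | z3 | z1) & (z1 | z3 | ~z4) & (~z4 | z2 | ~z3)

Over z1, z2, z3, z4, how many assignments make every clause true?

1

There are 2^4 = 16 truth assignments over (z1, z2, z3, z4).
Check each against the 17 clauses (columns in the order z1, z2, z3, z4):
  F F F F  ✗ fails (z4 | z1 | z2)
  F F F T  ✗ fails (z3 | z2 | ~z4)
  F F T F  ✗ fails (z4 | ~z3 | z1)
  F F T T  ✗ fails (z2 | ~z4 | z1)
  F T F F  ✗ fails (z3 | z1 | ~z2)
  F T F T  ✗ fails (z3 | z1 | ~z2)
  F T T F  ✗ fails (z4 | ~z2 | ~z3)
  F T T T  ✓ satisfies all
  T F F F  ✗ fails (~z1 | z3 | z2)
  T F F T  ✗ fails (~z1 | z3 | z2)
  T F T F  ✗ fails (~z3 | z4 | ~z1)
  T F T T  ✗ fails (z2 | ~z1 | ~z4)
  T T F F  ✗ fails (~z1 | ~z2 | z4)
  T T F T  ✗ fails (z3 | ~z4 | ~z1)
  T T T F  ✗ fails (z4 | ~z2 | ~z3)
  T T T T  ✗ fails (~z1 | ~z2 | ~z4)
1 of the 16 rows is a model.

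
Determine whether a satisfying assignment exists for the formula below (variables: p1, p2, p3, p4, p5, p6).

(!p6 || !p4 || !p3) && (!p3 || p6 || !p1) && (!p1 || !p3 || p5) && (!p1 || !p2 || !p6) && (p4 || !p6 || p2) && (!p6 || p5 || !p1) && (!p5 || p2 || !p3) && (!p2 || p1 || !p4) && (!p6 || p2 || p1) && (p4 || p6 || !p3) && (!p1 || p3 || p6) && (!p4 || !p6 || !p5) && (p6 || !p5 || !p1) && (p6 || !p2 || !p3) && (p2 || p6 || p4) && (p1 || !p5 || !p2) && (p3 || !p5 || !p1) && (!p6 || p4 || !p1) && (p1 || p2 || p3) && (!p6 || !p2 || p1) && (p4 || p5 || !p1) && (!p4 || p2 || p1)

Satisfiable

Branch on p6: set p6 = false.
Branch on p3: set p3 = false.
Unit clause (!p1) forces p1 = false.
Unit clause (p2) forces p2 = true.
Unit clause (!p4) forces p4 = false.
Unit clause (!p5) forces p5 = false.
Every clause now holds.
A satisfying assignment: p1: false,  p2: true,  p3: false,  p4: false,  p5: false,  p6: false.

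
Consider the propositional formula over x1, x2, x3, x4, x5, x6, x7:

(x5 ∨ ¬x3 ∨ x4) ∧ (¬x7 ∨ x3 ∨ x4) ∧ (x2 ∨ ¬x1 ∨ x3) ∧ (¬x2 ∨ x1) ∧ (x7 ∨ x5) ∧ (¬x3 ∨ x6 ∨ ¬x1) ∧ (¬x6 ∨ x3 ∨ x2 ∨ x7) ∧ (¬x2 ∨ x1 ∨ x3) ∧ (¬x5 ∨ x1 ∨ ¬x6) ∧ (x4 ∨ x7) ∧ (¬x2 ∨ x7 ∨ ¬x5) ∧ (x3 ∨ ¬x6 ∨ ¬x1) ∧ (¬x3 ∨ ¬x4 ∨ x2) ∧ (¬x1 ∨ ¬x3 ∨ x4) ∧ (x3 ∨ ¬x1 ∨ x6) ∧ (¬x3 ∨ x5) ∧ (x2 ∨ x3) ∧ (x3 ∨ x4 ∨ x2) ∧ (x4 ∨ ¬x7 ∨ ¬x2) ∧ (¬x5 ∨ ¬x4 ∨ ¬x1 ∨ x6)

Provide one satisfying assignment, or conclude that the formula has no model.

Case x2 = True:
Unit clause (x1) forces x1 = True.
Case x7 = True:
Unit clause (x4) forces x4 = True.
Case x3 = True:
Unit clause (x6) forces x6 = True.
Unit clause (x5) forces x5 = True.
Every clause now holds.

x1 ↦ True; x2 ↦ True; x3 ↦ True; x4 ↦ True; x5 ↦ True; x6 ↦ True; x7 ↦ True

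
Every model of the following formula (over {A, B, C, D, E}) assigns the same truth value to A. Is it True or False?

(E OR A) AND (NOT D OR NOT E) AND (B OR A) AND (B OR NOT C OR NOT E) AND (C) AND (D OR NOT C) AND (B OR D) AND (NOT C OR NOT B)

True

Suppose A = false.
(E) alone gives E = true.
(NOT D) alone gives D = false.
(B) alone gives B = true.
(C) alone gives C = true.
But (NOT C) is also a unit clause — contradiction.
So every satisfying assignment has A = True.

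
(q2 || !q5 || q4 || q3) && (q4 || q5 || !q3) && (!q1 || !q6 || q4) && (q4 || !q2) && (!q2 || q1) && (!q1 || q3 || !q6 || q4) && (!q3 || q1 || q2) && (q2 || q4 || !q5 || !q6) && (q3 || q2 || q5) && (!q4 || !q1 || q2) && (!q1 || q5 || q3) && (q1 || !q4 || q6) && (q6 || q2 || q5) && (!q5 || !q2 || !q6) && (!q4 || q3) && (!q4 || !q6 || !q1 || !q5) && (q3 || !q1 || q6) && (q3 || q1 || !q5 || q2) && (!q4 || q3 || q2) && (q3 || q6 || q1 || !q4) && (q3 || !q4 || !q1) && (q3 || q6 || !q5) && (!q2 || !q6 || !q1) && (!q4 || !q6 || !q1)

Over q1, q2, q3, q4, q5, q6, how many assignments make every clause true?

There are 2^6 = 64 truth assignments over (q1, q2, q3, q4, q5, q6).
Split on q3. With q3 = true, the clauses containing q3 are satisfied and !q3 drops from the rest; 3 of the 2^5 = 32 assignments to the other variables satisfy what remains.
With q3 = false, by the same count on the reduced clause set, 0 assignments work.
Total: 3 + 0 = 3.

3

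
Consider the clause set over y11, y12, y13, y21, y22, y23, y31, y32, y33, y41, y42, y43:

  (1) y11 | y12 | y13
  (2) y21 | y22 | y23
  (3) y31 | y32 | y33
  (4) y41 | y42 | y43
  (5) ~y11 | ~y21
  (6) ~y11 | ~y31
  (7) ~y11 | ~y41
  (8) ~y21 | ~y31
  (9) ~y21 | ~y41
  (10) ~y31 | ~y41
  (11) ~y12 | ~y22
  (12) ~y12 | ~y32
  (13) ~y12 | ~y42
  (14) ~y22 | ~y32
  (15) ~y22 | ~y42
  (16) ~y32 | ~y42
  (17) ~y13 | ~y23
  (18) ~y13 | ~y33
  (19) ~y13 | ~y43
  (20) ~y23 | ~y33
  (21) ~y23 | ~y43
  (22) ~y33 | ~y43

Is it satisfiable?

Unsatisfiable

Branch on y11: set y11 = 0.
Branch on y12: set y12 = 1.
From the singleton clause (~y22), y22 = 0.
From the singleton clause (~y32), y32 = 0.
From the singleton clause (~y42), y42 = 0.
Branch on y21: set y21 = 1.
From the singleton clause (~y31), y31 = 0.
From the singleton clause (y33), y33 = 1.
From the singleton clause (~y41), y41 = 0.
From the singleton clause (y43), y43 = 1.
But (~y43) is also a unit clause — contradiction.
Undo y21 and try y21 = 0.
From the singleton clause (y23), y23 = 1.
From the singleton clause (~y13), y13 = 0.
From the singleton clause (~y33), y33 = 0.
From the singleton clause (y31), y31 = 1.
From the singleton clause (~y41), y41 = 0.
From the singleton clause (y43), y43 = 1.
But (~y43) is also a unit clause — contradiction.
Neither y21 = 1 nor y21 = 0 works.
Undo y12 and try y12 = 0.
From the singleton clause (y13), y13 = 1.
From the singleton clause (~y23), y23 = 0.
From the singleton clause (~y33), y33 = 0.
From the singleton clause (~y43), y43 = 0.
Branch on y21: set y21 = 1.
From the singleton clause (~y31), y31 = 0.
From the singleton clause (y32), y32 = 1.
From the singleton clause (~y41), y41 = 0.
From the singleton clause (y42), y42 = 1.
But (~y42) is also a unit clause — contradiction.
Undo y21 and try y21 = 0.
From the singleton clause (y22), y22 = 1.
From the singleton clause (~y32), y32 = 0.
From the singleton clause (y31), y31 = 1.
From the singleton clause (~y41), y41 = 0.
From the singleton clause (y42), y42 = 1.
But (~y42) is also a unit clause — contradiction.
Neither y21 = 1 nor y21 = 0 works.
Neither y12 = 1 nor y12 = 0 works.
Undo y11 and try y11 = 1.
From the singleton clause (~y21), y21 = 0.
From the singleton clause (~y31), y31 = 0.
From the singleton clause (~y41), y41 = 0.
Branch on y22: set y22 = 1.
From the singleton clause (~y12), y12 = 0.
From the singleton clause (~y32), y32 = 0.
From the singleton clause (y33), y33 = 1.
From the singleton clause (~y42), y42 = 0.
From the singleton clause (y43), y43 = 1.
But (~y43) is also a unit clause — contradiction.
Undo y22 and try y22 = 0.
From the singleton clause (y23), y23 = 1.
From the singleton clause (~y13), y13 = 0.
From the singleton clause (~y33), y33 = 0.
From the singleton clause (y32), y32 = 1.
From the singleton clause (~y12), y12 = 0.
From the singleton clause (~y42), y42 = 0.
From the singleton clause (y43), y43 = 1.
But (~y43) is also a unit clause — contradiction.
Neither y22 = 1 nor y22 = 0 works.
Neither y11 = 1 nor y11 = 0 works.
No assignment satisfies every clause.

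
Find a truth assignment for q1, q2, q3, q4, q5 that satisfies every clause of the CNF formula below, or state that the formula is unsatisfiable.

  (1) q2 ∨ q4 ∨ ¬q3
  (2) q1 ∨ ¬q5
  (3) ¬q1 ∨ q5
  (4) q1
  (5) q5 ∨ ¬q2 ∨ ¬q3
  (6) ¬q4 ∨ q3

From the singleton clause (q1), q1 = True.
From the singleton clause (q5), q5 = True.
Suppose q4 = False.
Suppose q2 = False.
From the singleton clause (¬q3), q3 = False.
This assignment satisfies each clause.

q1: True,  q2: False,  q3: False,  q4: False,  q5: True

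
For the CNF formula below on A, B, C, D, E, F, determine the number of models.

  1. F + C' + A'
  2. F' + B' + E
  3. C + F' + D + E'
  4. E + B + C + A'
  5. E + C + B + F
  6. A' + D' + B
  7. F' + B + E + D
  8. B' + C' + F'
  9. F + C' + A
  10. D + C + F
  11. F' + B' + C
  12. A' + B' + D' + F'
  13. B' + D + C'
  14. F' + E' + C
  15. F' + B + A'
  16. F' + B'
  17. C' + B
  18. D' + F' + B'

6

There are 2^6 = 64 truth assignments over (A, B, C, D, E, F).
Split on A. With A = 1, the clauses containing A are satisfied and A' drops from the rest; 2 of the 2^5 = 32 assignments to the other variables satisfy what remains.
With A = 0, by the same count on the reduced clause set, 4 assignments work.
(One model: A=F, B=F, C=F, D=T, E=F, F=T.)
Total: 2 + 4 = 6.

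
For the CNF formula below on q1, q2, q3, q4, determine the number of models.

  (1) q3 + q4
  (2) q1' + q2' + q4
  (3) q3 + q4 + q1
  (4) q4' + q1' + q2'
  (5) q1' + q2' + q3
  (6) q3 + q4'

There are 2^4 = 16 truth assignments over (q1, q2, q3, q4).
Check each against the 6 clauses (columns in the order q1, q2, q3, q4):
  F F F F  ✗ fails (q3 + q4)
  F F F T  ✗ fails (q3 + q4')
  F F T F  ✓ satisfies all
  F F T T  ✓ satisfies all
  F T F F  ✗ fails (q3 + q4)
  F T F T  ✗ fails (q3 + q4')
  F T T F  ✓ satisfies all
  F T T T  ✓ satisfies all
  T F F F  ✗ fails (q3 + q4)
  T F F T  ✗ fails (q3 + q4')
  T F T F  ✓ satisfies all
  T F T T  ✓ satisfies all
  T T F F  ✗ fails (q3 + q4)
  T T F T  ✗ fails (q4' + q1' + q2')
  T T T F  ✗ fails (q1' + q2' + q4)
  T T T T  ✗ fails (q4' + q1' + q2')
6 of the 16 rows are models.

6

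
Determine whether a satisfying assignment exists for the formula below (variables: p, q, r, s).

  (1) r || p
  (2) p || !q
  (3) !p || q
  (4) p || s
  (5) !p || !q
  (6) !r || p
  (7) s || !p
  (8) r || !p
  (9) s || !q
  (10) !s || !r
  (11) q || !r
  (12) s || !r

Branch on r: set r = true.
The clause (p) is unit, so p = true.
The clause (q) is unit, so q = true.
Now (!q) is unsatisfied and unit — conflict.
That branch fails; take r = false instead.
The clause (p) is unit, so p = true.
Now (!p) is unsatisfied and unit — conflict.
Either choice for r ends in contradiction.
No assignment satisfies every clause.

No, unsatisfiable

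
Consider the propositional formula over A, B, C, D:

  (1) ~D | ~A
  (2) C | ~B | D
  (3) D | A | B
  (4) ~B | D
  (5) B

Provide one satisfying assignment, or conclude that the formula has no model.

Unit clause (B) forces B = 1.
Unit clause (D) forces D = 1.
Unit clause (~A) forces A = 0.
No clause remains; C is free.

A=0; B=1; C=1; D=1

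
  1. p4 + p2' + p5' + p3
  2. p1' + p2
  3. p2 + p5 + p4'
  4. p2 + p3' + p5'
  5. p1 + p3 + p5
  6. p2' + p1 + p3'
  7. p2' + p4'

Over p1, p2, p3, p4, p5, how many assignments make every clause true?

6

There are 2^5 = 32 truth assignments over (p1, p2, p3, p4, p5).
Split on p4. With p4 = 1, the clauses containing p4 are satisfied and p4' drops from the rest; 1 of the 2^4 = 16 assignments to the other variables satisfy what remains.
With p4 = 0, by the same count on the reduced clause set, 5 assignments work.
Total: 1 + 5 = 6.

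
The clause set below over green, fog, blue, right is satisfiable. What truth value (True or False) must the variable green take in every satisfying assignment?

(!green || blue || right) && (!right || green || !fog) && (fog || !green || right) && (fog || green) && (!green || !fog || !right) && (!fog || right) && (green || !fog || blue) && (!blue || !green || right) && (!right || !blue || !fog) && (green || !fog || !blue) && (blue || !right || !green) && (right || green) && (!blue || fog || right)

Suppose green = false.
(fog) alone gives fog = true.
(!right) alone gives right = false.
But (right) is also a unit clause — contradiction.
So every satisfying assignment has green = True.

True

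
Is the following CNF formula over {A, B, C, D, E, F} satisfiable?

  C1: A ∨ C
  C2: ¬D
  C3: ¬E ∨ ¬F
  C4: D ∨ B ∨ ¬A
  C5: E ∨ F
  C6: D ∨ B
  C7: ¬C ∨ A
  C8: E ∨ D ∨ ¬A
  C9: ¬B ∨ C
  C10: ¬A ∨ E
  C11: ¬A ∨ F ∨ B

Unit clause (¬D) forces D = False.
Unit clause (B) forces B = True.
Unit clause (C) forces C = True.
Unit clause (A) forces A = True.
Unit clause (E) forces E = True.
Unit clause (¬F) forces F = False.
This assignment satisfies each clause.
A satisfying assignment: A: True, B: True, C: True, D: False, E: True, F: False.

Yes, satisfiable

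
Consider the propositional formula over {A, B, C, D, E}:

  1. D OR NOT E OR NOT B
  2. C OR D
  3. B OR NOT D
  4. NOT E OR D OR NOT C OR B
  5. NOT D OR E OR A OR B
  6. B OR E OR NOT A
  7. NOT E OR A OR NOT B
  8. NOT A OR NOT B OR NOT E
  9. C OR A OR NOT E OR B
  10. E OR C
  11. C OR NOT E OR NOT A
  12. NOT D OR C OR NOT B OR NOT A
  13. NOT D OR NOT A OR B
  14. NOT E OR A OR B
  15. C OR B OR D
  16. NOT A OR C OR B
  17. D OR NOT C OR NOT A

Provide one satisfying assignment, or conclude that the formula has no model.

Suppose C = true.
Suppose B = true.
Suppose D = true.
Suppose E = false.
Every clause is now satisfied; A is unconstrained.

A=false; B=true; C=true; D=true; E=false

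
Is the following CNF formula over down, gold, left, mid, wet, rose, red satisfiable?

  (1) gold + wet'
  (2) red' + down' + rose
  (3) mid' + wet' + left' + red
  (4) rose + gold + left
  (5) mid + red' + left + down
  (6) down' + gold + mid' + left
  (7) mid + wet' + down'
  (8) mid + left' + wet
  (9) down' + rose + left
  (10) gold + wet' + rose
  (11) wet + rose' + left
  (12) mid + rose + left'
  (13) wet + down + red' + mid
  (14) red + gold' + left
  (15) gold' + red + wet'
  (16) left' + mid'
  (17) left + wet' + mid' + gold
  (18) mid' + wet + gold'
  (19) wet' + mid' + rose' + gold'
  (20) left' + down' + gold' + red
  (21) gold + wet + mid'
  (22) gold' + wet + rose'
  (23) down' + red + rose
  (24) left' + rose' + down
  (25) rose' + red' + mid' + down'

Suppose gold = 1.
Suppose red = 1.
Suppose down = 0.
Suppose mid = 1.
(left') alone gives left = 0.
(wet) alone gives wet = 1.
(rose') alone gives rose = 0.
Every clause now holds.
A satisfying assignment: down ↦ 0; gold ↦ 1; left ↦ 0; mid ↦ 1; wet ↦ 1; rose ↦ 0; red ↦ 1.

Yes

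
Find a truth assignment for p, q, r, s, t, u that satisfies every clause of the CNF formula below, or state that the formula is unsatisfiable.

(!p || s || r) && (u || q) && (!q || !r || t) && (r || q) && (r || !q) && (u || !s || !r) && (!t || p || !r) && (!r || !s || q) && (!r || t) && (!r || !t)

UNSATISFIABLE

Branch on u: set u = true.
Branch on r: set r = true.
The clause (t) is unit, so t = true.
That conflicts with the unit clause (!t).
That branch fails; take r = false instead.
The clause (q) is unit, so q = true.
That conflicts with the unit clause (!q).
Both values of r lead to a conflict.
That branch fails; take u = false instead.
The clause (q) is unit, so q = true.
The clause (r) is unit, so r = true.
The clause (t) is unit, so t = true.
That conflicts with the unit clause (!t).
Both values of u lead to a conflict.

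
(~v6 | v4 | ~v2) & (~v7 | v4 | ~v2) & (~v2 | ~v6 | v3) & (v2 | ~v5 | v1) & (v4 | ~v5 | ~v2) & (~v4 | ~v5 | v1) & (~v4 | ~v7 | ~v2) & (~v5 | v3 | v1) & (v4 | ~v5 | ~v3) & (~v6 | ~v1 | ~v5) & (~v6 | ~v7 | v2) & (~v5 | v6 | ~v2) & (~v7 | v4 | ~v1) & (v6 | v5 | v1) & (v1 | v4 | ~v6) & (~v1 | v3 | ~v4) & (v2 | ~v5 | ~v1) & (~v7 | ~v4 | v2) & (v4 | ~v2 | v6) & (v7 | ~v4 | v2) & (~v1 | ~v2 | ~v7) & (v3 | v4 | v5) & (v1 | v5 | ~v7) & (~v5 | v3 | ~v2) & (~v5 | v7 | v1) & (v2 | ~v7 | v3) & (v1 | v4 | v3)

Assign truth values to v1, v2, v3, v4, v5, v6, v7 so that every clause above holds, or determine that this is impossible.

v1 ↦ 1, v2 ↦ 0, v3 ↦ 1, v4 ↦ 0, v5 ↦ 0, v6 ↦ 1, v7 ↦ 0

Case v6 = 1:
Case v4 = 0:
From the singleton clause (~v2), v2 = 0.
From the singleton clause (~v7), v7 = 0.
From the singleton clause (v1), v1 = 1.
From the singleton clause (~v5), v5 = 0.
From the singleton clause (v3), v3 = 1.
All clauses are satisfied.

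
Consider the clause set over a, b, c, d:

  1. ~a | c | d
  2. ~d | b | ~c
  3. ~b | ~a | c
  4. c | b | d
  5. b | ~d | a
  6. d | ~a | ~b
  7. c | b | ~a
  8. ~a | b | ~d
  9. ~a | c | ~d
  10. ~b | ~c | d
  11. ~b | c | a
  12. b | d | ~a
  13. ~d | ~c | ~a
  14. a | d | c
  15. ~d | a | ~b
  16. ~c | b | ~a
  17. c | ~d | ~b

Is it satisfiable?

Case a = 0:
Case b = 0:
From the singleton clause (~d), d = 0.
From the singleton clause (c), c = 1.
All clauses are satisfied.
A satisfying assignment: a ↦ 0; b ↦ 0; c ↦ 1; d ↦ 0.

Satisfiable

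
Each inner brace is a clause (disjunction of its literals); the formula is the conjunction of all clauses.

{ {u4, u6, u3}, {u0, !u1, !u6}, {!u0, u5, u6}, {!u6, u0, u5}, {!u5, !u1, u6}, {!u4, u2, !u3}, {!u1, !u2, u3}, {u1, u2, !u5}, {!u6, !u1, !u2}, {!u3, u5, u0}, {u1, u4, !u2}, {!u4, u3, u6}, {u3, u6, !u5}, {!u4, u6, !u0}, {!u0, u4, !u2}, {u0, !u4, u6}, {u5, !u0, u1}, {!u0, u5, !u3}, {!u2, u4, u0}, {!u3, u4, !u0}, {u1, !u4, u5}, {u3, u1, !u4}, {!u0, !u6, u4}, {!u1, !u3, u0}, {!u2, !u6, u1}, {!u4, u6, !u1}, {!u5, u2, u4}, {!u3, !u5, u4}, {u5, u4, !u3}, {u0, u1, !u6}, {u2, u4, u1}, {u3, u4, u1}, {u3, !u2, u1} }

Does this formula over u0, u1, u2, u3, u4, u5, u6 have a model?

Try u4 = true.
Try u2 = false.
The clause (!u3) is unit, so u3 = false.
The clause (u6) is unit, so u6 = true.
The clause (u1) is unit, so u1 = true.
The clause (u0) is unit, so u0 = true.
No clause remains; u5 is free.
A satisfying assignment: u0 ↦ true, u1 ↦ true, u2 ↦ false, u3 ↦ false, u4 ↦ true, u5 ↦ false, u6 ↦ true.

Satisfiable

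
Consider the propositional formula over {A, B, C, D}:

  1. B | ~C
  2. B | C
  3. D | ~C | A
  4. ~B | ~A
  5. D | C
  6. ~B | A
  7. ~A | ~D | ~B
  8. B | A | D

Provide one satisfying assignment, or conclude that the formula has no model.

Branch on B: set B = 1.
From the singleton clause (~A), A = 0.
Now (A) is unsatisfied and unit — conflict.
That branch fails; take B = 0 instead.
From the singleton clause (~C), C = 0.
Now (C) is unsatisfied and unit — conflict.
Neither B = 1 nor B = 0 works.

UNSATISFIABLE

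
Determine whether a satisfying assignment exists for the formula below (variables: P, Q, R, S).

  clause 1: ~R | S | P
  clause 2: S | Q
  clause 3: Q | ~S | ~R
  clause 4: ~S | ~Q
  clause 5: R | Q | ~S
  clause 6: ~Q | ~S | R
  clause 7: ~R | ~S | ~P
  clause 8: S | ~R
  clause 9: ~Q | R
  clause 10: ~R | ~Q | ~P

Unsatisfiable

Branch on S: set S = 1.
(~Q) alone gives Q = 0.
(~R) alone gives R = 0.
That conflicts with the unit clause (R).
Undo S and try S = 0.
(Q) alone gives Q = 1.
(~R) alone gives R = 0.
That conflicts with the unit clause (R).
Both values of S lead to a conflict.
No assignment satisfies every clause.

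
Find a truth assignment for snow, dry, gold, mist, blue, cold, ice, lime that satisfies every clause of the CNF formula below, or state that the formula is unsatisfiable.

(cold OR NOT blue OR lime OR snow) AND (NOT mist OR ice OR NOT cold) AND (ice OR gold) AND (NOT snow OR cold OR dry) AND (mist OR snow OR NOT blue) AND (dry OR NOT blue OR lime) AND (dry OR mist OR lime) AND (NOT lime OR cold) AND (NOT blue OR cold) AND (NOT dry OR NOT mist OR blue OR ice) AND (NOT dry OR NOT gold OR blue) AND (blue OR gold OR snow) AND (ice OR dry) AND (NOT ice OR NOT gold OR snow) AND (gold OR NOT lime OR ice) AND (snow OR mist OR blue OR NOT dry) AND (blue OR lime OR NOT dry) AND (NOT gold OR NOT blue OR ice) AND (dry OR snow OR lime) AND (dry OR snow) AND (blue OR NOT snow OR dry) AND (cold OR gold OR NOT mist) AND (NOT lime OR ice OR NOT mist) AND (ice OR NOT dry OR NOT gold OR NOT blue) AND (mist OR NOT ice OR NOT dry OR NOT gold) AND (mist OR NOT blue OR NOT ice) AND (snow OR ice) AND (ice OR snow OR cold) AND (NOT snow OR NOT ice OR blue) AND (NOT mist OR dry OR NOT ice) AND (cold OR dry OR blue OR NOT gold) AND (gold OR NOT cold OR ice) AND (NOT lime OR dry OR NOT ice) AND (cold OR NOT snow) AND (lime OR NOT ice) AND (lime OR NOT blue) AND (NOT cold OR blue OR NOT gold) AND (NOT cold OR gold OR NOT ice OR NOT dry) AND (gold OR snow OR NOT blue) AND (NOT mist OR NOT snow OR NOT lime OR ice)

snow: true; dry: true; gold: true; mist: true; blue: true; cold: true; ice: true; lime: true

Try ice = true.
The clause (lime) is unit, so lime = true.
The clause (cold) is unit, so cold = true.
The clause (dry) is unit, so dry = true.
The clause (gold) is unit, so gold = true.
The clause (blue) is unit, so blue = true.
The clause (snow) is unit, so snow = true.
The clause (mist) is unit, so mist = true.
This assignment satisfies each clause.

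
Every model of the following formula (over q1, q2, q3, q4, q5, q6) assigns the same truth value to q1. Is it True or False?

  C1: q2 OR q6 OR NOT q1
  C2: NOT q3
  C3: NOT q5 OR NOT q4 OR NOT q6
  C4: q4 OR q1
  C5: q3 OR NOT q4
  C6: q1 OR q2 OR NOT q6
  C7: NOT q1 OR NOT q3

Suppose q1 = false.
From the singleton clause (NOT q3), q3 = false.
From the singleton clause (q4), q4 = true.
That conflicts with the unit clause (NOT q4).
So every satisfying assignment has q1 = True.

True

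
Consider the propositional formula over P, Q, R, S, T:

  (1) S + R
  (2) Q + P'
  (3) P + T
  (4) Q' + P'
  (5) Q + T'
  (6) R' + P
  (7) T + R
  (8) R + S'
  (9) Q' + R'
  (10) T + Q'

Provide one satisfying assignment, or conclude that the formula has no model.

Suppose S = 1.
Unit clause (R) forces R = 1.
Unit clause (P) forces P = 1.
Unit clause (Q) forces Q = 1.
But (Q') is also a unit clause — contradiction.
Undo S and try S = 0.
Unit clause (R) forces R = 1.
Unit clause (P) forces P = 1.
Unit clause (Q) forces Q = 1.
But (Q') is also a unit clause — contradiction.
Both values of S lead to a conflict.

UNSATISFIABLE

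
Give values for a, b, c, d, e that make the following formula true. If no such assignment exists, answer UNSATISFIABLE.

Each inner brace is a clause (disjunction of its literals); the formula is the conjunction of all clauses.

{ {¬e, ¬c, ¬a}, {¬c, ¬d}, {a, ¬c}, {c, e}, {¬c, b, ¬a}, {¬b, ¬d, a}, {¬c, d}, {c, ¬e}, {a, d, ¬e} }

Case c = False:
Unit clause (e) forces e = True.
That conflicts with the unit clause (¬e).
Backtrack on c: now try c = True.
Unit clause (¬d) forces d = False.
That conflicts with the unit clause (d).
Both values of c lead to a conflict.

UNSATISFIABLE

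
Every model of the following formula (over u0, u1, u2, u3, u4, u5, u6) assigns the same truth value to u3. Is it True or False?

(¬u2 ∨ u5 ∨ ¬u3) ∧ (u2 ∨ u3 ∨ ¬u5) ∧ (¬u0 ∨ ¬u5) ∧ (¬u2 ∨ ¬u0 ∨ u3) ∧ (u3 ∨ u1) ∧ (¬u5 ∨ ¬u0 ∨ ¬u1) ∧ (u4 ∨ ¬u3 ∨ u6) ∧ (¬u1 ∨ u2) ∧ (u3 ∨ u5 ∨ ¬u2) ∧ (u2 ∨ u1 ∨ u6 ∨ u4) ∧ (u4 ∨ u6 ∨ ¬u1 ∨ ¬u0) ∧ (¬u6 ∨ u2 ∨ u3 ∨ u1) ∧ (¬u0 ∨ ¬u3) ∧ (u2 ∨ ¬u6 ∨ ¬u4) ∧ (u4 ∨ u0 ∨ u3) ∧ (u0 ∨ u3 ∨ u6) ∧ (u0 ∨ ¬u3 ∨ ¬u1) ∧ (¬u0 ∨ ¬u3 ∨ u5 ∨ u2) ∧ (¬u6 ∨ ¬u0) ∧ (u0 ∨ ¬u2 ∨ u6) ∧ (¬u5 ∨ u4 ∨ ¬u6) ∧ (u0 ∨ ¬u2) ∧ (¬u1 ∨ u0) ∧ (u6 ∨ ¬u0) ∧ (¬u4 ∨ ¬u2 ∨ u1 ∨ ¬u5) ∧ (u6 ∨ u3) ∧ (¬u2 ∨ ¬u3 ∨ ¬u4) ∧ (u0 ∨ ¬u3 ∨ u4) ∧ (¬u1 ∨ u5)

Suppose u3 = False.
From the singleton clause (u1), u1 = True.
From the singleton clause (u2), u2 = True.
From the singleton clause (¬u0), u0 = False.
But (u0) is also a unit clause — contradiction.
So every satisfying assignment has u3 = True.

True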